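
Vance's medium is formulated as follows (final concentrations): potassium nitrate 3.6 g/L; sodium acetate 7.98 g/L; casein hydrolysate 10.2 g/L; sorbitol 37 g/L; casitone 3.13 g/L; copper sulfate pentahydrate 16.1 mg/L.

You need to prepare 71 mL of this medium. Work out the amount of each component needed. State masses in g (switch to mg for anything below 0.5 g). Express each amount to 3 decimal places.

Working volume: 71 mL = 0.071 L.
potassium nitrate: 3.6 g/L × 0.071 L = 0.2556 g = 255.600 mg
sodium acetate: 7.98 g/L × 0.071 L = 0.567 g
casein hydrolysate: 10.2 g/L × 0.071 L = 0.724 g
sorbitol: 37 g/L × 0.071 L = 2.627 g
casitone: 3.13 g/L × 0.071 L = 0.22223 g = 222.230 mg
copper sulfate pentahydrate: 16.1 mg/L × 0.071 L = 1.143 mg

potassium nitrate 255.600 mg; sodium acetate 0.567 g; casein hydrolysate 0.724 g; sorbitol 2.627 g; casitone 222.230 mg; copper sulfate pentahydrate 1.143 mg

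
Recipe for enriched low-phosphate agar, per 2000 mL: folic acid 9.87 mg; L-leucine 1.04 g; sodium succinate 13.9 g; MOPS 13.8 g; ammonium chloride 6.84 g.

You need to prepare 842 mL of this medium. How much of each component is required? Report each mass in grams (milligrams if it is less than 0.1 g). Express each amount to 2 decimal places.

Scale factor = 842 mL / 2000 mL = 0.421.
folic acid: 9.87 mg × (842 mL / 2000 mL) = 4.16 mg
L-leucine: 1.04 g × (842 mL / 2000 mL) = 0.44 g
sodium succinate: 13.9 g × (842 mL / 2000 mL) = 5.85 g
MOPS: 13.8 g × (842 mL / 2000 mL) = 5.81 g
ammonium chloride: 6.84 g × (842 mL / 2000 mL) = 2.88 g

folic acid 4.16 mg; L-leucine 0.44 g; sodium succinate 5.85 g; MOPS 5.81 g; ammonium chloride 2.88 g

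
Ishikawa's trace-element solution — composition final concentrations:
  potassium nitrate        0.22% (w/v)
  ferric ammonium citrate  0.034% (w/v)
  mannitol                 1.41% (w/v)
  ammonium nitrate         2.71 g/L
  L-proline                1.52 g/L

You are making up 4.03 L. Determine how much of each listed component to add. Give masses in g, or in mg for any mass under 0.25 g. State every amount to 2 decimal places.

potassium nitrate 8.87 g; ferric ammonium citrate 1.37 g; mannitol 56.82 g; ammonium nitrate 10.92 g; L-proline 6.13 g

Scale factor relative to 1 L: 4.03.
potassium nitrate: 0.22 g per 100 mL × 4030 mL ÷ 100 = 8.87 g
ferric ammonium citrate: 0.034 g per 100 mL × 4030 mL ÷ 100 = 1.37 g
mannitol: 1.41% w/v = 14.1 g/L → 14.1 × 4.03 L = 56.82 g
ammonium nitrate: 2.71 g/L × 4.03 L = 10.92 g
L-proline: 1.52 g/L × 4.03 L = 6.13 g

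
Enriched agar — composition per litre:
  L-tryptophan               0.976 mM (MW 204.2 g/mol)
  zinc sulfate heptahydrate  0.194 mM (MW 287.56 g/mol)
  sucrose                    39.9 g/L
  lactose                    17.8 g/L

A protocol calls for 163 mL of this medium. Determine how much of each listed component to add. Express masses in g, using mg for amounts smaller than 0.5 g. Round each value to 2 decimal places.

Scale factor relative to 1 L: 0.163.
L-tryptophan: 0.976 mmol/L × 204.2 mg/mmol × 0.163 L = 32.49 mg
zinc sulfate heptahydrate: 0.194 mmol/L × 287.56 mg/mmol × 0.163 L = 9.09 mg
sucrose: 39.9 g/L × 0.163 L = 6.50 g
lactose: 17.8 g/L × 0.163 L = 2.90 g

L-tryptophan 32.49 mg; zinc sulfate heptahydrate 9.09 mg; sucrose 6.50 g; lactose 2.90 g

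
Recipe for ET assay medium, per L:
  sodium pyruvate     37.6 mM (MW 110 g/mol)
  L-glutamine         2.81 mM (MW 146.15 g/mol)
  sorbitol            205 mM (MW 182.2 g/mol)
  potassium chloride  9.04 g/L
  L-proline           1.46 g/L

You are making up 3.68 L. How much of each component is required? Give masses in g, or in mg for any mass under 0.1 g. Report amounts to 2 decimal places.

sodium pyruvate 15.22 g; L-glutamine 1.51 g; sorbitol 137.45 g; potassium chloride 33.27 g; L-proline 5.37 g

Scale factor relative to 1 L: 3.68.
sodium pyruvate: 37.6 mmol/L × 110 g/mol × 3.68 L ÷ 1000 = 15.22 g
L-glutamine: 2.81 mmol/L × 146.15 g/mol × 3.68 L ÷ 1000 = 1.51 g
sorbitol: 205 mmol/L × 182.2 g/mol × 3.68 L ÷ 1000 = 137.45 g
potassium chloride: 9.04 g/L × 3.68 L = 33.27 g
L-proline: 1.46 g/L × 3.68 L = 5.37 g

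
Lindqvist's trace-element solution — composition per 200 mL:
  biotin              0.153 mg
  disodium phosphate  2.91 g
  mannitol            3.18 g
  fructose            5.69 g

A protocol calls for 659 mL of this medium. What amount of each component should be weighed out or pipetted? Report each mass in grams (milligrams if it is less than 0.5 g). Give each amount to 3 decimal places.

Scale factor = 659 mL / 200 mL = 3.295.
biotin: 0.153 mg × (659 mL / 200 mL) = 0.504 mg
disodium phosphate: 2.91 g × (659 mL / 200 mL) = 9.588 g
mannitol: 3.18 g × (659 mL / 200 mL) = 10.478 g
fructose: 5.69 g × (659 mL / 200 mL) = 18.749 g

biotin 0.504 mg; disodium phosphate 9.588 g; mannitol 10.478 g; fructose 18.749 g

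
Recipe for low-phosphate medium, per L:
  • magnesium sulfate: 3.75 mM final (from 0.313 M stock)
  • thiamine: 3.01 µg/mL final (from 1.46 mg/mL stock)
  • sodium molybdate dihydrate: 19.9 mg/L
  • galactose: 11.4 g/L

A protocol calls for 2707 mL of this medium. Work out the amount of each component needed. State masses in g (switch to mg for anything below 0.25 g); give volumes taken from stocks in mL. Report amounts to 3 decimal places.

magnesium sulfate 32.432 mL; thiamine 5.581 mL; sodium molybdate dihydrate 53.869 mg; galactose 30.860 g

Target volume = 2707 mL = 2.707 L.
magnesium sulfate: dilute stock: 3.75 mM × 2707 mL ÷ 313 mM = 32.432 mL
thiamine: V = C2·V2/C1 = 3.01 µg/mL × 2707 mL ÷ 1460 µg/mL = 5.581 mL
sodium molybdate dihydrate: 19.9 mg/L × 2.707 L = 53.869 mg
galactose: 11.4 g/L × 2.707 L = 30.860 g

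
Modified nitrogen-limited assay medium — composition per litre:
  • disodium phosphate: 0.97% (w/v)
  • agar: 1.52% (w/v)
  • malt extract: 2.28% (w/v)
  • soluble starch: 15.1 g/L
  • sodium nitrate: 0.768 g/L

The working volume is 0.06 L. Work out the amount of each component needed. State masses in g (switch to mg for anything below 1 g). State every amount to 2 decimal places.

disodium phosphate 582.00 mg; agar 912.00 mg; malt extract 1.37 g; soluble starch 906.00 mg; sodium nitrate 46.08 mg

Working volume: 0.06 L.
disodium phosphate: 0.97% w/v = 9.7 g/L → 9.7 × 0.06 L = 0.582 g = 582.00 mg
agar: 1.52% w/v = 15.2 g/L → 15.2 × 0.06 L = 0.912 g = 912.00 mg
malt extract: 2.28 g per 100 mL × 60 mL ÷ 100 = 1.37 g
soluble starch: 15.1 g/L × 0.06 L = 0.906 g = 906.00 mg
sodium nitrate: 0.768 g/L × 0.06 L = 0.04608 g = 46.08 mg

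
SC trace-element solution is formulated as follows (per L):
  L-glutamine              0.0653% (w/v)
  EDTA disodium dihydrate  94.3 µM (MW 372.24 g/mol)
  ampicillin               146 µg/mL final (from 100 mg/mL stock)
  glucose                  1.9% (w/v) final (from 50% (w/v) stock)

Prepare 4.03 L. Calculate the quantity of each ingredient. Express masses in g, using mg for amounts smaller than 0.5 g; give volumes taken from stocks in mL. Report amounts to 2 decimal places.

Working volume: 4.03 L.
L-glutamine: 0.0653 g per 100 mL × 4030 mL ÷ 100 = 2.63 g
EDTA disodium dihydrate: 94.3 µmol/L × 372.24 g/mol × 4.03 L ÷ 1000 = 141.46 mg
ampicillin: C1V1 = C2V2 → 146 µg/mL × 4030 mL ÷ 100000 µg/mL = 5.88 mL
glucose: V = C2·V2/C1 = 1.9% ÷ 50% × 4030 mL = 153.14 mL

L-glutamine 2.63 g; EDTA disodium dihydrate 141.46 mg; ampicillin 5.88 mL; glucose 153.14 mL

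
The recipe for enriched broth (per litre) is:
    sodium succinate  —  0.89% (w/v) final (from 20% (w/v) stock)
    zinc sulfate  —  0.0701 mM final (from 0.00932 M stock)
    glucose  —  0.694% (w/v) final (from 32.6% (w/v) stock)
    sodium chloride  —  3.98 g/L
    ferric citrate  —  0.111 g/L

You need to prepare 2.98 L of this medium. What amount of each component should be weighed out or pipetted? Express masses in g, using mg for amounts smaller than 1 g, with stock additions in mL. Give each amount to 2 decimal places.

sodium succinate 132.61 mL; zinc sulfate 22.41 mL; glucose 63.44 mL; sodium chloride 11.86 g; ferric citrate 330.78 mg

Working volume: 2.98 L.
sodium succinate: V = C2·V2/C1 = 0.89% ÷ 20% × 2980 mL = 132.61 mL
zinc sulfate: C1V1 = C2V2 → 0.0701 mM × 2980 mL ÷ 9.32 mM = 22.41 mL
glucose: V = C2·V2/C1 = 0.694% ÷ 32.6% × 2980 mL = 63.44 mL
sodium chloride: 3.98 g/L × 2.98 L = 11.86 g
ferric citrate: 0.111 g/L × 2.98 L = 0.33078 g = 330.78 mg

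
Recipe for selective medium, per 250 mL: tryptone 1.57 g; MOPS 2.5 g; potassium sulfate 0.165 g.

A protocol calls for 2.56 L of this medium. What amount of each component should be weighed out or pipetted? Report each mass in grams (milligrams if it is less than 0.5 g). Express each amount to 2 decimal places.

Ratio of target to recipe volume: 2560 / 250 = 10.24.
tryptone: 1.57 g × (2560 mL / 250 mL) = 16.08 g
MOPS: 2.5 g × (2560 mL / 250 mL) = 25.60 g
potassium sulfate: 0.165 g × (2560 mL / 250 mL) = 1.69 g

tryptone 16.08 g; MOPS 25.60 g; potassium sulfate 1.69 g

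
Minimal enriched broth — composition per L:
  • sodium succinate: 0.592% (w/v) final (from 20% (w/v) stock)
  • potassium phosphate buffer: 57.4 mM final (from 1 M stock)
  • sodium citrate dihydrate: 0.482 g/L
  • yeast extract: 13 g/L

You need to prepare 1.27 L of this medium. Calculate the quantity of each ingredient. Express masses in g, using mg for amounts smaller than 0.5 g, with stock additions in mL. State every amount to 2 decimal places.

sodium succinate 37.59 mL; potassium phosphate buffer 72.90 mL; sodium citrate dihydrate 0.61 g; yeast extract 16.51 g

Scale factor relative to 1 L: 1.27.
sodium succinate: C1V1 = C2V2 → 0.592% ÷ 20% × 1270 mL = 37.59 mL
potassium phosphate buffer: dilute stock: 57.4 mM × 1270 mL ÷ 1000 mM = 72.90 mL
sodium citrate dihydrate: 0.482 g/L × 1.27 L = 0.61 g
yeast extract: 13 g/L × 1.27 L = 16.51 g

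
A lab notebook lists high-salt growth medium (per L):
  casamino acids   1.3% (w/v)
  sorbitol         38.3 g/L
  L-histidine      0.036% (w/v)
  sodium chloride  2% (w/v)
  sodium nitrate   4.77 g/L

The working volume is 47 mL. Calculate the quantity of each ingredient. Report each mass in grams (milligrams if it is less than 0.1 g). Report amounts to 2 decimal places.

casamino acids 0.61 g; sorbitol 1.80 g; L-histidine 16.92 mg; sodium chloride 0.94 g; sodium nitrate 0.22 g

Scale factor relative to 1 L: 0.047.
casamino acids: 1.3% w/v = 13 g/L → 13 × 0.047 L = 0.61 g
sorbitol: 38.3 g/L × 0.047 L = 1.80 g
L-histidine: 0.036% w/v = 0.36 g/L → 0.36 × 0.047 L = 0.01692 g = 16.92 mg
sodium chloride: 2% w/v = 20 g/L → 20 × 0.047 L = 0.94 g
sodium nitrate: 4.77 g/L × 0.047 L = 0.22 g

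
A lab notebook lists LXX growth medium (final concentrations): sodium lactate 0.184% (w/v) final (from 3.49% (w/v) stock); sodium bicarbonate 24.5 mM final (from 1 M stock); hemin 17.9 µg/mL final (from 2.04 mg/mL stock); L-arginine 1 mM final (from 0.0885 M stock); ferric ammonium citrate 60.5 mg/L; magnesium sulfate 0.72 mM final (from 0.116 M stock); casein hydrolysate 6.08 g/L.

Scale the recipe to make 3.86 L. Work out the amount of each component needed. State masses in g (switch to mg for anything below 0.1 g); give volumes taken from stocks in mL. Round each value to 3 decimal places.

Working volume: 3.86 L.
sodium lactate: V = C2·V2/C1 = 0.184% ÷ 3.49% × 3860 mL = 203.507 mL
sodium bicarbonate: V = C2·V2/C1 = 24.5 mM × 3860 mL ÷ 1000 mM = 94.570 mL
hemin: C1V1 = C2V2 → 17.9 µg/mL × 3860 mL ÷ 2040 µg/mL = 33.870 mL
L-arginine: C1V1 = C2V2 → 1 mM × 3860 mL ÷ 88.5 mM = 43.616 mL
ferric ammonium citrate: 60.5 mg/L × 3.86 L = 233.53 mg = 0.234 g
magnesium sulfate: dilute stock: 0.72 mM × 3860 mL ÷ 116 mM = 23.959 mL
casein hydrolysate: 6.08 g/L × 3.86 L = 23.469 g

sodium lactate 203.507 mL; sodium bicarbonate 94.570 mL; hemin 33.870 mL; L-arginine 43.616 mL; ferric ammonium citrate 0.234 g; magnesium sulfate 23.959 mL; casein hydrolysate 23.469 g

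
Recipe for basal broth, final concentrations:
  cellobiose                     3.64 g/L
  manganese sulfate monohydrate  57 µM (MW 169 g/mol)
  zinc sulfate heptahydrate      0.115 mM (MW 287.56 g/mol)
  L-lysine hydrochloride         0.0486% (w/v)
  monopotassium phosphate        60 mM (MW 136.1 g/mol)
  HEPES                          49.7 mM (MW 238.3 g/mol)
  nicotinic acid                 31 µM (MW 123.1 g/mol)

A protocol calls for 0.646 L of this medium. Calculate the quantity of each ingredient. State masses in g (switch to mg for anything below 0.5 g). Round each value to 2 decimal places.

cellobiose 2.35 g; manganese sulfate monohydrate 6.22 mg; zinc sulfate heptahydrate 21.36 mg; L-lysine hydrochloride 313.96 mg; monopotassium phosphate 5.28 g; HEPES 7.65 g; nicotinic acid 2.47 mg

Working volume: 0.646 L.
cellobiose: 3.64 g/L × 0.646 L = 2.35 g
manganese sulfate monohydrate: 57 µmol/L × 169 g/mol × 0.646 L ÷ 1000 = 6.22 mg
zinc sulfate heptahydrate: 0.115 mmol/L × 287.56 mg/mmol × 0.646 L = 21.36 mg
L-lysine hydrochloride: 0.0486% w/v = 0.486 g/L → 0.486 × 0.646 L = 0.313956 g = 313.96 mg
monopotassium phosphate: 60 mmol/L × 136.1 g/mol × 0.646 L ÷ 1000 = 5.28 g
HEPES: 49.7 mmol/L × 238.3 g/mol × 0.646 L ÷ 1000 = 7.65 g
nicotinic acid: 31 µmol/L × 123.1 g/mol × 0.646 L ÷ 1000 = 2.47 mg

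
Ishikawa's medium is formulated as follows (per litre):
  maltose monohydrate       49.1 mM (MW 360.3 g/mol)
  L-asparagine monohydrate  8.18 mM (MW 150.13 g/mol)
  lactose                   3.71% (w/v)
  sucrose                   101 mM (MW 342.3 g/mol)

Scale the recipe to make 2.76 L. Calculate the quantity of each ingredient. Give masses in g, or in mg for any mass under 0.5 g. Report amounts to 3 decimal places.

Scale factor relative to 1 L: 2.76.
maltose monohydrate: 49.1 mmol/L × 360.3 g/mol × 2.76 L ÷ 1000 = 48.826 g
L-asparagine monohydrate: 8.18 mmol/L × 150.13 g/mol × 2.76 L ÷ 1000 = 3.389 g
lactose: 3.71% w/v = 37.1 g/L → 37.1 × 2.76 L = 102.396 g
sucrose: 101 mmol/L × 342.3 g/mol × 2.76 L ÷ 1000 = 95.420 g

maltose monohydrate 48.826 g; L-asparagine monohydrate 3.389 g; lactose 102.396 g; sucrose 95.420 g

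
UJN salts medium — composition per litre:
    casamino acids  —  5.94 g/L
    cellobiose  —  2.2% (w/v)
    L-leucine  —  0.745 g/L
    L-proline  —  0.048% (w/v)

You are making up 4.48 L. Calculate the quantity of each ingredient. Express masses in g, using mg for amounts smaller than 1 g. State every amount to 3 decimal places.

casamino acids 26.611 g; cellobiose 98.560 g; L-leucine 3.338 g; L-proline 2.150 g

Working volume: 4.48 L.
casamino acids: 5.94 g/L × 4.48 L = 26.611 g
cellobiose: 2.2 g per 100 mL × 4480 mL ÷ 100 = 98.560 g
L-leucine: 0.745 g/L × 4.48 L = 3.338 g
L-proline: 0.048% w/v = 0.48 g/L → 0.48 × 4.48 L = 2.150 g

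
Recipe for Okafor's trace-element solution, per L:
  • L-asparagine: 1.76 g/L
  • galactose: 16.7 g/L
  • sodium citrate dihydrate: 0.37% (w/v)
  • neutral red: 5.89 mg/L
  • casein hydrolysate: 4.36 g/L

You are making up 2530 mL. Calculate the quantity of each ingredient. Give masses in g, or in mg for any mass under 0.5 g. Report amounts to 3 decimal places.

L-asparagine 4.453 g; galactose 42.251 g; sodium citrate dihydrate 9.361 g; neutral red 14.902 mg; casein hydrolysate 11.031 g

Target volume = 2530 mL = 2.53 L.
L-asparagine: 1.76 g/L × 2.53 L = 4.453 g
galactose: 16.7 g/L × 2.53 L = 42.251 g
sodium citrate dihydrate: 0.37 g per 100 mL × 2530 mL ÷ 100 = 9.361 g
neutral red: 5.89 mg/L × 2.53 L = 14.902 mg
casein hydrolysate: 4.36 g/L × 2.53 L = 11.031 g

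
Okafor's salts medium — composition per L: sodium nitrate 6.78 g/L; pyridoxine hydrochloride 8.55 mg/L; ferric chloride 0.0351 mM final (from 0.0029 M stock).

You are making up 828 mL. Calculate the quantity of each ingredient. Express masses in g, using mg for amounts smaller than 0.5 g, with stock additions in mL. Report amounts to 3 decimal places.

sodium nitrate 5.614 g; pyridoxine hydrochloride 7.079 mg; ferric chloride 10.022 mL

Scale factor relative to 1 L: 0.828.
sodium nitrate: 6.78 g/L × 0.828 L = 5.614 g
pyridoxine hydrochloride: 8.55 mg/L × 0.828 L = 7.079 mg
ferric chloride: V = C2·V2/C1 = 0.0351 mM × 828 mL ÷ 2.9 mM = 10.022 mL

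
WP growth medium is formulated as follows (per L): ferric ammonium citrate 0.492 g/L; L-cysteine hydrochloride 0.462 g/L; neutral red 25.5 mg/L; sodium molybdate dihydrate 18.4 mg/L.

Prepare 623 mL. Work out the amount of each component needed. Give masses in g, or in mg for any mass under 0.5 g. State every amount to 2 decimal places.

Target volume = 623 mL = 0.623 L.
ferric ammonium citrate: 0.492 g/L × 0.623 L = 0.306516 g = 306.52 mg
L-cysteine hydrochloride: 0.462 g/L × 0.623 L = 0.287826 g = 287.83 mg
neutral red: 25.5 mg/L × 0.623 L = 15.89 mg
sodium molybdate dihydrate: 18.4 mg/L × 0.623 L = 11.46 mg

ferric ammonium citrate 306.52 mg; L-cysteine hydrochloride 287.83 mg; neutral red 15.89 mg; sodium molybdate dihydrate 11.46 mg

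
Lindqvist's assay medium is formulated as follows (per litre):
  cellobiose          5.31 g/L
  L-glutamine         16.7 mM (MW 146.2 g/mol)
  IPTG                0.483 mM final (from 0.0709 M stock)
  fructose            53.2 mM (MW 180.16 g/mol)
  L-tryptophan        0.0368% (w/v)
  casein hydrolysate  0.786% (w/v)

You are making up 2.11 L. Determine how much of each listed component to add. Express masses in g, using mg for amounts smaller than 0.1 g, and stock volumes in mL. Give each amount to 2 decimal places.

cellobiose 11.20 g; L-glutamine 5.15 g; IPTG 14.37 mL; fructose 20.22 g; L-tryptophan 0.78 g; casein hydrolysate 16.58 g

Working volume: 2.11 L.
cellobiose: 5.31 g/L × 2.11 L = 11.20 g
L-glutamine: 16.7 mmol/L × 146.2 g/mol × 2.11 L ÷ 1000 = 5.15 g
IPTG: V = C2·V2/C1 = 0.483 mM × 2110 mL ÷ 70.9 mM = 14.37 mL
fructose: 53.2 mmol/L × 180.16 g/mol × 2.11 L ÷ 1000 = 20.22 g
L-tryptophan: 0.0368 g per 100 mL × 2110 mL ÷ 100 = 0.78 g
casein hydrolysate: 0.786 g per 100 mL × 2110 mL ÷ 100 = 16.58 g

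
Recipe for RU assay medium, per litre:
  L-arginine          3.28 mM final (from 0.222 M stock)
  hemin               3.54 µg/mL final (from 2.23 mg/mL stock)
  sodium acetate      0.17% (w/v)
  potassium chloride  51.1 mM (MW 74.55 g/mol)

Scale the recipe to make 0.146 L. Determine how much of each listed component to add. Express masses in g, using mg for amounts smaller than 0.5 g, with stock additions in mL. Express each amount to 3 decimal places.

L-arginine 2.157 mL; hemin 0.232 mL; sodium acetate 248.200 mg; potassium chloride 0.556 g

Working volume: 0.146 L.
L-arginine: C1V1 = C2V2 → 3.28 mM × 146 mL ÷ 222 mM = 2.157 mL
hemin: C1V1 = C2V2 → 3.54 µg/mL × 146 mL ÷ 2230 µg/mL = 0.232 mL
sodium acetate: 0.17 g per 100 mL × 146 mL ÷ 100 = 0.2482 g = 248.200 mg
potassium chloride: 51.1 mmol/L × 74.55 g/mol × 0.146 L ÷ 1000 = 0.556 g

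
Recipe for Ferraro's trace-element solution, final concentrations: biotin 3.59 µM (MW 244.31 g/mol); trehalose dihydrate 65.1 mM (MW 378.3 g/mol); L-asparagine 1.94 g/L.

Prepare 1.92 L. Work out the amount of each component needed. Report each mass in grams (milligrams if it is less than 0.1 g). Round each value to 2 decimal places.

biotin 1.68 mg; trehalose dihydrate 47.28 g; L-asparagine 3.72 g

Scale factor relative to 1 L: 1.92.
biotin: 3.59 µmol/L × 244.31 g/mol × 1.92 L ÷ 1000 = 1.68 mg
trehalose dihydrate: 65.1 mmol/L × 378.3 g/mol × 1.92 L ÷ 1000 = 47.28 g
L-asparagine: 1.94 g/L × 1.92 L = 3.72 g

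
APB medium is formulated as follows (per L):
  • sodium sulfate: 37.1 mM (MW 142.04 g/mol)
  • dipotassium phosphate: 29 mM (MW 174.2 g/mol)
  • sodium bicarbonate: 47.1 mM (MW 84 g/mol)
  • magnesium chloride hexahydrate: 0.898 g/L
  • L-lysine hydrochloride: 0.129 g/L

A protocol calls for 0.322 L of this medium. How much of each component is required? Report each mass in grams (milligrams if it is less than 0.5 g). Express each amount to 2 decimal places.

Scale factor relative to 1 L: 0.322.
sodium sulfate: 37.1 mmol/L × 142.04 g/mol × 0.322 L ÷ 1000 = 1.70 g
dipotassium phosphate: 29 mmol/L × 174.2 g/mol × 0.322 L ÷ 1000 = 1.63 g
sodium bicarbonate: 47.1 mmol/L × 84 g/mol × 0.322 L ÷ 1000 = 1.27 g
magnesium chloride hexahydrate: 0.898 g/L × 0.322 L = 0.289156 g = 289.16 mg
L-lysine hydrochloride: 0.129 g/L × 0.322 L = 0.041538 g = 41.54 mg

sodium sulfate 1.70 g; dipotassium phosphate 1.63 g; sodium bicarbonate 1.27 g; magnesium chloride hexahydrate 289.16 mg; L-lysine hydrochloride 41.54 mg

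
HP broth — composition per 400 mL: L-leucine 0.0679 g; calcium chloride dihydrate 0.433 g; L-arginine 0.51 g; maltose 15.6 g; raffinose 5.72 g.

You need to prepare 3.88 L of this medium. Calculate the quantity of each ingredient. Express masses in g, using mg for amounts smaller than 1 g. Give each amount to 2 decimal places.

L-leucine 658.63 mg; calcium chloride dihydrate 4.20 g; L-arginine 4.95 g; maltose 151.32 g; raffinose 55.48 g

Scale factor = 3880 mL / 400 mL = 9.7.
L-leucine: 0.0679 g × (3880 mL / 400 mL) = 0.65863 g = 658.63 mg
calcium chloride dihydrate: 0.433 g × (3880 mL / 400 mL) = 4.20 g
L-arginine: 0.51 g × (3880 mL / 400 mL) = 4.95 g
maltose: 15.6 g × (3880 mL / 400 mL) = 151.32 g
raffinose: 5.72 g × (3880 mL / 400 mL) = 55.48 g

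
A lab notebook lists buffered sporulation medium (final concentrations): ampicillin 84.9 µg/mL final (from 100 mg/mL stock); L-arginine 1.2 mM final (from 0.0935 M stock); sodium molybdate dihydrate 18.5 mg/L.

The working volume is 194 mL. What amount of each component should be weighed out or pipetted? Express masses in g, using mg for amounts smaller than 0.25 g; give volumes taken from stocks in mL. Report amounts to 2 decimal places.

Working volume: 194 mL = 0.194 L.
ampicillin: dilute stock: 84.9 µg/mL × 194 mL ÷ 100000 µg/mL = 0.16 mL
L-arginine: V = C2·V2/C1 = 1.2 mM × 194 mL ÷ 93.5 mM = 2.49 mL
sodium molybdate dihydrate: 18.5 mg/L × 0.194 L = 3.59 mg

ampicillin 0.16 mL; L-arginine 2.49 mL; sodium molybdate dihydrate 3.59 mg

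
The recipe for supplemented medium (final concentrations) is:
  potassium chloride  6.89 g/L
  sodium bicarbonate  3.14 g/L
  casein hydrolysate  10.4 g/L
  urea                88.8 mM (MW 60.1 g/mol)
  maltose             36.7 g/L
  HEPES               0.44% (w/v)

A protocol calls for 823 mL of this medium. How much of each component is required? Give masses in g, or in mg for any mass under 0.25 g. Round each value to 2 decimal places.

Target volume = 823 mL = 0.823 L.
potassium chloride: 6.89 g/L × 0.823 L = 5.67 g
sodium bicarbonate: 3.14 g/L × 0.823 L = 2.58 g
casein hydrolysate: 10.4 g/L × 0.823 L = 8.56 g
urea: 88.8 mmol/L × 60.1 g/mol × 0.823 L ÷ 1000 = 4.39 g
maltose: 36.7 g/L × 0.823 L = 30.20 g
HEPES: 0.44 g per 100 mL × 823 mL ÷ 100 = 3.62 g

potassium chloride 5.67 g; sodium bicarbonate 2.58 g; casein hydrolysate 8.56 g; urea 4.39 g; maltose 30.20 g; HEPES 3.62 g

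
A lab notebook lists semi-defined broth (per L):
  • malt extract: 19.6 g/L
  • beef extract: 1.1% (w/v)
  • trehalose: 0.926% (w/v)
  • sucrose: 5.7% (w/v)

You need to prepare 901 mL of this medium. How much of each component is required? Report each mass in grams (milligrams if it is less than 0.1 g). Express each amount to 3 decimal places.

malt extract 17.660 g; beef extract 9.911 g; trehalose 8.343 g; sucrose 51.357 g

Scale factor relative to 1 L: 0.901.
malt extract: 19.6 g/L × 0.901 L = 17.660 g
beef extract: 1.1% w/v = 11 g/L → 11 × 0.901 L = 9.911 g
trehalose: 0.926% w/v = 9.26 g/L → 9.26 × 0.901 L = 8.343 g
sucrose: 5.7 g per 100 mL × 901 mL ÷ 100 = 51.357 g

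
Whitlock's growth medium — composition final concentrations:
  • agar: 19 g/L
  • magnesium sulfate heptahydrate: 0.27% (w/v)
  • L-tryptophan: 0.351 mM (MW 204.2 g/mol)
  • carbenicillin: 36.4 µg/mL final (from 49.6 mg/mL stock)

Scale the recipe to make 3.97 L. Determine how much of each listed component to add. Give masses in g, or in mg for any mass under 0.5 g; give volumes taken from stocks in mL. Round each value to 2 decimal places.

agar 75.43 g; magnesium sulfate heptahydrate 10.72 g; L-tryptophan 284.55 mg; carbenicillin 2.91 mL

Scale factor relative to 1 L: 3.97.
agar: 19 g/L × 3.97 L = 75.43 g
magnesium sulfate heptahydrate: 0.27 g per 100 mL × 3970 mL ÷ 100 = 10.72 g
L-tryptophan: 0.351 mmol/L × 204.2 mg/mmol × 3.97 L = 284.55 mg
carbenicillin: dilute stock: 36.4 µg/mL × 3970 mL ÷ 49600 µg/mL = 2.91 mL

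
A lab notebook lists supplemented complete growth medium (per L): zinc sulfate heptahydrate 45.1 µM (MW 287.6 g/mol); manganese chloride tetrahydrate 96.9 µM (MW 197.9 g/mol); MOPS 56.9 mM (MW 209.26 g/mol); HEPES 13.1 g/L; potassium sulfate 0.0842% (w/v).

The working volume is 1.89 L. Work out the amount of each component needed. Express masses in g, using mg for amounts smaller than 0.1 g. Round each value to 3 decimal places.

zinc sulfate heptahydrate 24.515 mg; manganese chloride tetrahydrate 36.244 mg; MOPS 22.504 g; HEPES 24.759 g; potassium sulfate 1.591 g

Working volume: 1.89 L.
zinc sulfate heptahydrate: 45.1 µmol/L × 287.6 g/mol × 1.89 L ÷ 1000 = 24.515 mg
manganese chloride tetrahydrate: 96.9 µmol/L × 197.9 g/mol × 1.89 L ÷ 1000 = 36.244 mg
MOPS: 56.9 mmol/L × 209.26 g/mol × 1.89 L ÷ 1000 = 22.504 g
HEPES: 13.1 g/L × 1.89 L = 24.759 g
potassium sulfate: 0.0842 g per 100 mL × 1890 mL ÷ 100 = 1.591 g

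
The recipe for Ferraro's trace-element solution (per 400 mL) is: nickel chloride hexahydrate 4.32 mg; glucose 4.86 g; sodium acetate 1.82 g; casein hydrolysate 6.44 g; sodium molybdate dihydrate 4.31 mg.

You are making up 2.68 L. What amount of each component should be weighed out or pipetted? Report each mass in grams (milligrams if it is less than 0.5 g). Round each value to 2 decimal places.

Scale factor = 2680 mL / 400 mL = 6.7.
nickel chloride hexahydrate: 4.32 mg × (2680 mL / 400 mL) = 28.94 mg
glucose: 4.86 g × (2680 mL / 400 mL) = 32.56 g
sodium acetate: 1.82 g × (2680 mL / 400 mL) = 12.19 g
casein hydrolysate: 6.44 g × (2680 mL / 400 mL) = 43.15 g
sodium molybdate dihydrate: 4.31 mg × (2680 mL / 400 mL) = 28.88 mg

nickel chloride hexahydrate 28.94 mg; glucose 32.56 g; sodium acetate 12.19 g; casein hydrolysate 43.15 g; sodium molybdate dihydrate 28.88 mg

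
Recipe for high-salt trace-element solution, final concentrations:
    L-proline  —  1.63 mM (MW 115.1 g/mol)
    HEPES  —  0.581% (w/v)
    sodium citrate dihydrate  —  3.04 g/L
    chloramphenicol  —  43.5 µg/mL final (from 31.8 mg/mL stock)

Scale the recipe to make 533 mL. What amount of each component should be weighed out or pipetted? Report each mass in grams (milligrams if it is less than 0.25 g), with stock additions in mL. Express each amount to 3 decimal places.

Scale factor relative to 1 L: 0.533.
L-proline: 1.63 mmol/L × 115.1 mg/mmol × 0.533 L = 99.998 mg
HEPES: 0.581% w/v = 5.81 g/L → 5.81 × 0.533 L = 3.097 g
sodium citrate dihydrate: 3.04 g/L × 0.533 L = 1.620 g
chloramphenicol: dilute stock: 43.5 µg/mL × 533 mL ÷ 31800 µg/mL = 0.729 mL

L-proline 99.998 mg; HEPES 3.097 g; sodium citrate dihydrate 1.620 g; chloramphenicol 0.729 mL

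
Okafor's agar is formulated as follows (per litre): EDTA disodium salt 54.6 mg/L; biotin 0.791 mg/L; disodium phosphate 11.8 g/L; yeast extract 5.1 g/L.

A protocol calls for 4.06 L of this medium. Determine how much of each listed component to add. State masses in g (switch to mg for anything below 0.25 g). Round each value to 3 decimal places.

Working volume: 4.06 L.
EDTA disodium salt: 54.6 mg/L × 4.06 L = 221.676 mg
biotin: 0.791 mg/L × 4.06 L = 3.211 mg
disodium phosphate: 11.8 g/L × 4.06 L = 47.908 g
yeast extract: 5.1 g/L × 4.06 L = 20.706 g

EDTA disodium salt 221.676 mg; biotin 3.211 mg; disodium phosphate 47.908 g; yeast extract 20.706 g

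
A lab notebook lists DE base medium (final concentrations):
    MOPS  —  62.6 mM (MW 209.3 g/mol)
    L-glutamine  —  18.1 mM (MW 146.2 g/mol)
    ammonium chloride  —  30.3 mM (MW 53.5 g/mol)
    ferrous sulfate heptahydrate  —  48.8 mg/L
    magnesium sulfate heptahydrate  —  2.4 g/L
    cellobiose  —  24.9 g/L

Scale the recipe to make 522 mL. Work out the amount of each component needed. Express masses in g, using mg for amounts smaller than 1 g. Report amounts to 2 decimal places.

MOPS 6.84 g; L-glutamine 1.38 g; ammonium chloride 846.19 mg; ferrous sulfate heptahydrate 25.47 mg; magnesium sulfate heptahydrate 1.25 g; cellobiose 13.00 g

Working volume: 522 mL = 0.522 L.
MOPS: 62.6 mmol/L × 209.3 g/mol × 0.522 L ÷ 1000 = 6.84 g
L-glutamine: 18.1 mmol/L × 146.2 g/mol × 0.522 L ÷ 1000 = 1.38 g
ammonium chloride: 30.3 mmol/L × 53.5 mg/mmol × 0.522 L = 846.19 mg
ferrous sulfate heptahydrate: 48.8 mg/L × 0.522 L = 25.47 mg
magnesium sulfate heptahydrate: 2.4 g/L × 0.522 L = 1.25 g
cellobiose: 24.9 g/L × 0.522 L = 13.00 g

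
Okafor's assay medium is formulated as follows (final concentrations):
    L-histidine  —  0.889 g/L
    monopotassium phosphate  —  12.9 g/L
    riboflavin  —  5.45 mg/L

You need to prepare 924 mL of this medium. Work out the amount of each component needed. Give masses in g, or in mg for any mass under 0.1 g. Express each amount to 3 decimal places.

L-histidine 0.821 g; monopotassium phosphate 11.920 g; riboflavin 5.036 mg

Working volume: 924 mL = 0.924 L.
L-histidine: 0.889 g/L × 0.924 L = 0.821 g
monopotassium phosphate: 12.9 g/L × 0.924 L = 11.920 g
riboflavin: 5.45 mg/L × 0.924 L = 5.036 mg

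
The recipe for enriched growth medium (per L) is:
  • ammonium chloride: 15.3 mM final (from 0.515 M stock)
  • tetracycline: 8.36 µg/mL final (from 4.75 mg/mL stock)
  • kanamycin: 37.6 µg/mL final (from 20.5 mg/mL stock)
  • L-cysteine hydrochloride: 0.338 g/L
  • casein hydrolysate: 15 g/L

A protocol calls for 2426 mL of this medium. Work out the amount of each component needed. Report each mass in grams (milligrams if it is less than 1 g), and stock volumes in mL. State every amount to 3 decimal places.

Working volume: 2426 mL = 2.426 L.
ammonium chloride: dilute stock: 15.3 mM × 2426 mL ÷ 515 mM = 72.073 mL
tetracycline: V = C2·V2/C1 = 8.36 µg/mL × 2426 mL ÷ 4750 µg/mL = 4.270 mL
kanamycin: C1V1 = C2V2 → 37.6 µg/mL × 2426 mL ÷ 20500 µg/mL = 4.450 mL
L-cysteine hydrochloride: 0.338 g/L × 2.426 L = 0.819988 g = 819.988 mg
casein hydrolysate: 15 g/L × 2.426 L = 36.390 g

ammonium chloride 72.073 mL; tetracycline 4.270 mL; kanamycin 4.450 mL; L-cysteine hydrochloride 819.988 mg; casein hydrolysate 36.390 g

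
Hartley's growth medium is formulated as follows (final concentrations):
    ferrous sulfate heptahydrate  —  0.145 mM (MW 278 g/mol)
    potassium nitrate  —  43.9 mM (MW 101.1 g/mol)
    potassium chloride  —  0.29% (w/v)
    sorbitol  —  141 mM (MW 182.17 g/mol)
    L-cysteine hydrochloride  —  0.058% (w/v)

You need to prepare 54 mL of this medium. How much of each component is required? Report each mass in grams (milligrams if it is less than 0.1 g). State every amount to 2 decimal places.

ferrous sulfate heptahydrate 2.18 mg; potassium nitrate 0.24 g; potassium chloride 0.16 g; sorbitol 1.39 g; L-cysteine hydrochloride 31.32 mg

Working volume: 54 mL = 0.054 L.
ferrous sulfate heptahydrate: 0.145 mmol/L × 278 mg/mmol × 0.054 L = 2.18 mg
potassium nitrate: 43.9 mmol/L × 101.1 g/mol × 0.054 L ÷ 1000 = 0.24 g
potassium chloride: 0.29 g per 100 mL × 54 mL ÷ 100 = 0.16 g
sorbitol: 141 mmol/L × 182.17 g/mol × 0.054 L ÷ 1000 = 1.39 g
L-cysteine hydrochloride: 0.058 g per 100 mL × 54 mL ÷ 100 = 0.03132 g = 31.32 mg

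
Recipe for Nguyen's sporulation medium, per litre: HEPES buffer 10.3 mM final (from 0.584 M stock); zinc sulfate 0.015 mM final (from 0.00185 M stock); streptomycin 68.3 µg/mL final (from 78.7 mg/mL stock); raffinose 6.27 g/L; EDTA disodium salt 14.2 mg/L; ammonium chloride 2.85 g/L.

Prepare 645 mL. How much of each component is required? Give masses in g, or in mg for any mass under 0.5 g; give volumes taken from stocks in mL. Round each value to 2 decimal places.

HEPES buffer 11.38 mL; zinc sulfate 5.23 mL; streptomycin 0.56 mL; raffinose 4.04 g; EDTA disodium salt 9.16 mg; ammonium chloride 1.84 g

Working volume: 645 mL = 0.645 L.
HEPES buffer: dilute stock: 10.3 mM × 645 mL ÷ 584 mM = 11.38 mL
zinc sulfate: V = C2·V2/C1 = 0.015 mM × 645 mL ÷ 1.85 mM = 5.23 mL
streptomycin: C1V1 = C2V2 → 68.3 µg/mL × 645 mL ÷ 78700 µg/mL = 0.56 mL
raffinose: 6.27 g/L × 0.645 L = 4.04 g
EDTA disodium salt: 14.2 mg/L × 0.645 L = 9.16 mg
ammonium chloride: 2.85 g/L × 0.645 L = 1.84 g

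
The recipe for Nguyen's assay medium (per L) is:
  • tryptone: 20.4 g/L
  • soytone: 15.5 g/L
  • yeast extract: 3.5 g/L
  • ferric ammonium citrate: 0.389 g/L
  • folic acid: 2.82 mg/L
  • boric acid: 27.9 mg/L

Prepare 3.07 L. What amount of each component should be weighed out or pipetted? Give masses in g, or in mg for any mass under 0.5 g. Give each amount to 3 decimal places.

tryptone 62.628 g; soytone 47.585 g; yeast extract 10.745 g; ferric ammonium citrate 1.194 g; folic acid 8.657 mg; boric acid 85.653 mg

Working volume: 3.07 L.
tryptone: 20.4 g/L × 3.07 L = 62.628 g
soytone: 15.5 g/L × 3.07 L = 47.585 g
yeast extract: 3.5 g/L × 3.07 L = 10.745 g
ferric ammonium citrate: 0.389 g/L × 3.07 L = 1.194 g
folic acid: 2.82 mg/L × 3.07 L = 8.657 mg
boric acid: 27.9 mg/L × 3.07 L = 85.653 mg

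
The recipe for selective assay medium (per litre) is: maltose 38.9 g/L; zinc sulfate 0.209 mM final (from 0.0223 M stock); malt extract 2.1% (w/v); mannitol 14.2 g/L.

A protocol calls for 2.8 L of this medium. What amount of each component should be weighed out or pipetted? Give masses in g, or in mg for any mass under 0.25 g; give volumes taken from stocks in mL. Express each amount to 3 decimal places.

Working volume: 2.8 L.
maltose: 38.9 g/L × 2.8 L = 108.920 g
zinc sulfate: dilute stock: 0.209 mM × 2800 mL ÷ 22.3 mM = 26.242 mL
malt extract: 2.1 g per 100 mL × 2800 mL ÷ 100 = 58.800 g
mannitol: 14.2 g/L × 2.8 L = 39.760 g

maltose 108.920 g; zinc sulfate 26.242 mL; malt extract 58.800 g; mannitol 39.760 g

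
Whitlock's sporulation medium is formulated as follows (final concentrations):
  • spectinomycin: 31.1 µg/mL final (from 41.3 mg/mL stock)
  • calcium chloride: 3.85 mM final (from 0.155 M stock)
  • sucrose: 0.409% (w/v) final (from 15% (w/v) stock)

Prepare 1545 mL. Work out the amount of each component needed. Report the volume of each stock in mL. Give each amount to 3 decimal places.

spectinomycin 1.163 mL; calcium chloride 38.376 mL; sucrose 42.127 mL

Working volume: 1545 mL = 1.545 L.
spectinomycin: dilute stock: 31.1 µg/mL × 1545 mL ÷ 41300 µg/mL = 1.163 mL
calcium chloride: dilute stock: 3.85 mM × 1545 mL ÷ 155 mM = 38.376 mL
sucrose: dilute stock: 0.409% ÷ 15% × 1545 mL = 42.127 mL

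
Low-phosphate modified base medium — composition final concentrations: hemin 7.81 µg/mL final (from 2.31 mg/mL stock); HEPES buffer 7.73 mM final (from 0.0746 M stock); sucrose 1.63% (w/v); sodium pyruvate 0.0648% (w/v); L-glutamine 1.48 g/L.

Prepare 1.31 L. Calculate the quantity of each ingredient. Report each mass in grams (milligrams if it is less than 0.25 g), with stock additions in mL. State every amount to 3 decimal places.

hemin 4.429 mL; HEPES buffer 135.741 mL; sucrose 21.353 g; sodium pyruvate 0.849 g; L-glutamine 1.939 g

Scale factor relative to 1 L: 1.31.
hemin: C1V1 = C2V2 → 7.81 µg/mL × 1310 mL ÷ 2310 µg/mL = 4.429 mL
HEPES buffer: V = C2·V2/C1 = 7.73 mM × 1310 mL ÷ 74.6 mM = 135.741 mL
sucrose: 1.63 g per 100 mL × 1310 mL ÷ 100 = 21.353 g
sodium pyruvate: 0.0648% w/v = 0.648 g/L → 0.648 × 1.31 L = 0.849 g
L-glutamine: 1.48 g/L × 1.31 L = 1.939 g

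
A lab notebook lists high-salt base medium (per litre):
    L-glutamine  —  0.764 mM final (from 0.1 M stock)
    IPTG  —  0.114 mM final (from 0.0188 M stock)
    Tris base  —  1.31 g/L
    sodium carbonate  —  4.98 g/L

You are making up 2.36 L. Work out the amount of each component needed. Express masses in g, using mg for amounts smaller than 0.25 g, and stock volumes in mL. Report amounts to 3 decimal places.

L-glutamine 18.030 mL; IPTG 14.311 mL; Tris base 3.092 g; sodium carbonate 11.753 g

Scale factor relative to 1 L: 2.36.
L-glutamine: C1V1 = C2V2 → 0.764 mM × 2360 mL ÷ 100 mM = 18.030 mL
IPTG: dilute stock: 0.114 mM × 2360 mL ÷ 18.8 mM = 14.311 mL
Tris base: 1.31 g/L × 2.36 L = 3.092 g
sodium carbonate: 4.98 g/L × 2.36 L = 11.753 g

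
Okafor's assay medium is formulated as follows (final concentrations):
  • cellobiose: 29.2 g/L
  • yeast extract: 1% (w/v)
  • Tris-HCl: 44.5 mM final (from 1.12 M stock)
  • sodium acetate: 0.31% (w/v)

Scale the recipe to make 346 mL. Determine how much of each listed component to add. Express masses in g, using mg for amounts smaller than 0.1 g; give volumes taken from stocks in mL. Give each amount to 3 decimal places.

cellobiose 10.103 g; yeast extract 3.460 g; Tris-HCl 13.747 mL; sodium acetate 1.073 g

Scale factor relative to 1 L: 0.346.
cellobiose: 29.2 g/L × 0.346 L = 10.103 g
yeast extract: 1 g per 100 mL × 346 mL ÷ 100 = 3.460 g
Tris-HCl: C1V1 = C2V2 → 44.5 mM × 346 mL ÷ 1120 mM = 13.747 mL
sodium acetate: 0.31 g per 100 mL × 346 mL ÷ 100 = 1.073 g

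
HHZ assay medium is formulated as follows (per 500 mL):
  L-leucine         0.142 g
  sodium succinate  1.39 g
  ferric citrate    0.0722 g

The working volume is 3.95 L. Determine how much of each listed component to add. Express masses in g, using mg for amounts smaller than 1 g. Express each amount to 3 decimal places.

Scale factor = 3950 mL / 500 mL = 7.9.
L-leucine: 0.142 g × (3950 mL / 500 mL) = 1.122 g
sodium succinate: 1.39 g × (3950 mL / 500 mL) = 10.981 g
ferric citrate: 0.0722 g × (3950 mL / 500 mL) = 0.57038 g = 570.380 mg

L-leucine 1.122 g; sodium succinate 10.981 g; ferric citrate 570.380 mg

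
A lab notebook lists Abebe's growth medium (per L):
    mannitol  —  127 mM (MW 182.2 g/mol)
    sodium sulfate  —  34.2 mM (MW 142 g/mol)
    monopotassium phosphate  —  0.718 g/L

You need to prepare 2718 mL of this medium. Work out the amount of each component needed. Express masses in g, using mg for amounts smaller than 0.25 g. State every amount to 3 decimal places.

mannitol 62.893 g; sodium sulfate 13.200 g; monopotassium phosphate 1.952 g

Scale factor relative to 1 L: 2.718.
mannitol: 127 mmol/L × 182.2 g/mol × 2.718 L ÷ 1000 = 62.893 g
sodium sulfate: 34.2 mmol/L × 142 g/mol × 2.718 L ÷ 1000 = 13.200 g
monopotassium phosphate: 0.718 g/L × 2.718 L = 1.952 g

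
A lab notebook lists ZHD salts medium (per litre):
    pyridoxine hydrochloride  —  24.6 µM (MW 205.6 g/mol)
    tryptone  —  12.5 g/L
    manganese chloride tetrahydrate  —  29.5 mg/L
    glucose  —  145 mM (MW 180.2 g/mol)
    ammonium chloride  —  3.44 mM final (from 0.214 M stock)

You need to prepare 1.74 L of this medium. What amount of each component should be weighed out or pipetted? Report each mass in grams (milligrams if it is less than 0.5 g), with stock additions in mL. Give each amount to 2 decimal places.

Scale factor relative to 1 L: 1.74.
pyridoxine hydrochloride: 24.6 µmol/L × 205.6 g/mol × 1.74 L ÷ 1000 = 8.80 mg
tryptone: 12.5 g/L × 1.74 L = 21.75 g
manganese chloride tetrahydrate: 29.5 mg/L × 1.74 L = 51.33 mg
glucose: 145 mmol/L × 180.2 g/mol × 1.74 L ÷ 1000 = 45.46 g
ammonium chloride: C1V1 = C2V2 → 3.44 mM × 1740 mL ÷ 214 mM = 27.97 mL

pyridoxine hydrochloride 8.80 mg; tryptone 21.75 g; manganese chloride tetrahydrate 51.33 mg; glucose 45.46 g; ammonium chloride 27.97 mL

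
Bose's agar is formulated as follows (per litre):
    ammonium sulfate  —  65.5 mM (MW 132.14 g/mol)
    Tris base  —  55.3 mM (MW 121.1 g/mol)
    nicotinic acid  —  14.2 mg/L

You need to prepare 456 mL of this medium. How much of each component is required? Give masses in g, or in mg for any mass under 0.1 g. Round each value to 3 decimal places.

ammonium sulfate 3.947 g; Tris base 3.054 g; nicotinic acid 6.475 mg

Scale factor relative to 1 L: 0.456.
ammonium sulfate: 65.5 mmol/L × 132.14 g/mol × 0.456 L ÷ 1000 = 3.947 g
Tris base: 55.3 mmol/L × 121.1 g/mol × 0.456 L ÷ 1000 = 3.054 g
nicotinic acid: 14.2 mg/L × 0.456 L = 6.475 mg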